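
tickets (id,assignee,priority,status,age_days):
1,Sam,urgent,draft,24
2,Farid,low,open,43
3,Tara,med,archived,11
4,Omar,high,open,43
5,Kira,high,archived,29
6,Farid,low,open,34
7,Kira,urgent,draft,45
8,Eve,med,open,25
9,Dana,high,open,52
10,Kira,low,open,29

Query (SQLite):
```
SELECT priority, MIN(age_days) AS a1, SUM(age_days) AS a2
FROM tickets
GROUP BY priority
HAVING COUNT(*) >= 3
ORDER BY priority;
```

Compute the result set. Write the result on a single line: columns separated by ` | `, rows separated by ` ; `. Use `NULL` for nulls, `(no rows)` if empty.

high | 29 | 124 ; low | 29 | 106

Group tickets by priority.
Per group compute: MIN(age_days), SUM(age_days).
HAVING: drop groups with fewer than 3 rows.
  high: ids {4, 5, 9} → MIN(age_days)=29, SUM(age_days)=124
  low: ids {2, 6, 10} → MIN(age_days)=29, SUM(age_days)=106
  med: ids {3, 8} → MIN(age_days)=11, SUM(age_days)=36
  urgent: ids {1, 7} → MIN(age_days)=24, SUM(age_days)=69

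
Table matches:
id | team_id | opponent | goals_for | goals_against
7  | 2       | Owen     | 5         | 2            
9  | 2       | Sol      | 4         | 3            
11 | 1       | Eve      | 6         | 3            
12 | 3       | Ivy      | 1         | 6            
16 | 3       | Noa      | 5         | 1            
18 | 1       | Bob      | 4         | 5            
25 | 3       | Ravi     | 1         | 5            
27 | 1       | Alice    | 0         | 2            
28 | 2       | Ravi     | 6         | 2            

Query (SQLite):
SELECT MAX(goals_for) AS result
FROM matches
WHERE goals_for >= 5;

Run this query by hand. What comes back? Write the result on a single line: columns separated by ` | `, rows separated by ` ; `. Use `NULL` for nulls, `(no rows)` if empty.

6

Rows where goals_for >= 5 → goals_for values: [5, 6, 5, 6].
MAX of non-NULL values = 6.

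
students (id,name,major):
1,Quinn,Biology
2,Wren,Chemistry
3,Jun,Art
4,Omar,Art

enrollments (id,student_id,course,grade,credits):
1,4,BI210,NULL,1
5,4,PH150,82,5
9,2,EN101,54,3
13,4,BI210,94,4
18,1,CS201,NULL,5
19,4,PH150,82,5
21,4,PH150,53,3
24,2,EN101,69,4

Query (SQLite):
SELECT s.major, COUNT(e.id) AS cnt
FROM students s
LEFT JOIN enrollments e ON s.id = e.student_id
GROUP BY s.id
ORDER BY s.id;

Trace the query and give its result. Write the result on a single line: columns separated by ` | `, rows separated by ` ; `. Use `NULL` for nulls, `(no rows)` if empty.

Biology | 1 ; Chemistry | 2 ; Art | 0 ; Art | 5

LEFT JOIN keeps every students row; unmatched ones get NULL for enrollments columns.
Group by students.id and compute COUNT(e.id). COUNT(col) of an all-NULL group is 0.
  1: ids {18} → COUNT(e.id)=1
  2: ids {9, 24} → COUNT(e.id)=2
  3: ids {—} → COUNT(e.id)=0
  4: ids {1, 5, 13, 19, 21} → COUNT(e.id)=5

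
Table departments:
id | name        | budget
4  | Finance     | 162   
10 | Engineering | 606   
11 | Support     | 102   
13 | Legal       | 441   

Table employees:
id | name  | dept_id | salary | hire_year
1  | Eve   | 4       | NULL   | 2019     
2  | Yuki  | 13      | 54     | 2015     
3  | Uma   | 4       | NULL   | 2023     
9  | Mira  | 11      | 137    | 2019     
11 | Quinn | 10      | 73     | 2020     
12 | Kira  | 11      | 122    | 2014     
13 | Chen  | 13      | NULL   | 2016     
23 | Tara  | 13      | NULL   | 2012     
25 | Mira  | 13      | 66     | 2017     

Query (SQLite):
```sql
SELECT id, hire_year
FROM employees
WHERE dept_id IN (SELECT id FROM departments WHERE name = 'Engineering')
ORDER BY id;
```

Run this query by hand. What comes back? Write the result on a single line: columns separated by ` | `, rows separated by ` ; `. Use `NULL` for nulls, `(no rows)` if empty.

11 | 2020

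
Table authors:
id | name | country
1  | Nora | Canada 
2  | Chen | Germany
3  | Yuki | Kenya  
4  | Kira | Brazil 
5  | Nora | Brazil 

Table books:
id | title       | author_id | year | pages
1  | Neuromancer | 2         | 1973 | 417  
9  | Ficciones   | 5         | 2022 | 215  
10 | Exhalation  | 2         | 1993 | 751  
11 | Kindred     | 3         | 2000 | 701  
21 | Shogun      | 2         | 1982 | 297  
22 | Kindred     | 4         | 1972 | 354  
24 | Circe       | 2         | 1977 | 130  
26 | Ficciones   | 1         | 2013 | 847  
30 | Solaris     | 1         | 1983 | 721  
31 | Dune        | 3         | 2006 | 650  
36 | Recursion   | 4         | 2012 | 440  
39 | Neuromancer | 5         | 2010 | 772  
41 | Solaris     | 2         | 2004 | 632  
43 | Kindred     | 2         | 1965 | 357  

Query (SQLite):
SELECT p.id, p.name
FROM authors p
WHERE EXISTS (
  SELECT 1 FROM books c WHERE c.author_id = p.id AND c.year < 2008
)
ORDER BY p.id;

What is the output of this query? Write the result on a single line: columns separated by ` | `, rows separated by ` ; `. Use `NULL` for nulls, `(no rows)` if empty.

For each authors row, check whether any books with matching author_id has year < 2008.
Keep rows where that is true.

1 | Nora ; 2 | Chen ; 3 | Yuki ; 4 | Kira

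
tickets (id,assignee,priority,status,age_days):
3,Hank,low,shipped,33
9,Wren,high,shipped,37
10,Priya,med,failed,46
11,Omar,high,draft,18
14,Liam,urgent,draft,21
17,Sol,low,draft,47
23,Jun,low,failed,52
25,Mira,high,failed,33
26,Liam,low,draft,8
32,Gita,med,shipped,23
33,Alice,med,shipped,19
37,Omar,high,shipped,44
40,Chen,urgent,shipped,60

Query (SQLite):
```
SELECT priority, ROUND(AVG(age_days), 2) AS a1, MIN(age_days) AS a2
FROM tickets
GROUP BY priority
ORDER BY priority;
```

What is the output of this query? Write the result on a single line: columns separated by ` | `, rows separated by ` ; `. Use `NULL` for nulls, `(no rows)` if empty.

Group tickets by priority.
Per group compute: ROUND(AVG(age_days), 2), MIN(age_days).
  high: ids {9, 11, 25, 37} → ROUND(AVG(age_days), 2)=33, MIN(age_days)=18
  low: ids {3, 17, 23, 26} → ROUND(AVG(age_days), 2)=35, MIN(age_days)=8
  med: ids {10, 32, 33} → ROUND(AVG(age_days), 2)=29.33, MIN(age_days)=19
  urgent: ids {14, 40} → ROUND(AVG(age_days), 2)=40.5, MIN(age_days)=21

high | 33 | 18 ; low | 35 | 8 ; med | 29.33 | 19 ; urgent | 40.5 | 21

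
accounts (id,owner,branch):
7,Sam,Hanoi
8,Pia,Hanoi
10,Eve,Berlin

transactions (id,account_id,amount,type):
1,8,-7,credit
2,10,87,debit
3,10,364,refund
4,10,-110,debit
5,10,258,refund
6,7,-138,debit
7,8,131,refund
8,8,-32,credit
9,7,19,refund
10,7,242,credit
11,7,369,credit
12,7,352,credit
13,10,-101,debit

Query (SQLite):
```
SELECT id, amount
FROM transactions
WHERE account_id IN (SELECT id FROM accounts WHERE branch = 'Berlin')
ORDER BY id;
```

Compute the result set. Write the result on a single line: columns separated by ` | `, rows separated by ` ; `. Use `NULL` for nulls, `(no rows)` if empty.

2 | 87 ; 3 | 364 ; 4 | -110 ; 5 | 258 ; 13 | -101

Inner query: accounts.id where branch = 'Berlin'.
Outer: keep transactions rows whose account_id is in that set.
Inner query → {10}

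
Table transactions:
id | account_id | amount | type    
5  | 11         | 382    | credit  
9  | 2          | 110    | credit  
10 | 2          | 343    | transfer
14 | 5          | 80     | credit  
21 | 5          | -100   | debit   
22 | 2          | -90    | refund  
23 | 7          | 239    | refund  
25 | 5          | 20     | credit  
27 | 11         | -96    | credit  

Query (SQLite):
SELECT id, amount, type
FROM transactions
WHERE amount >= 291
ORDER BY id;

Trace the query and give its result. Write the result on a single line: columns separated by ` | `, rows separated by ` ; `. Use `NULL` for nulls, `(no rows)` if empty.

amount >= 291: ids {5, 10}

5 | 382 | credit ; 10 | 343 | transfer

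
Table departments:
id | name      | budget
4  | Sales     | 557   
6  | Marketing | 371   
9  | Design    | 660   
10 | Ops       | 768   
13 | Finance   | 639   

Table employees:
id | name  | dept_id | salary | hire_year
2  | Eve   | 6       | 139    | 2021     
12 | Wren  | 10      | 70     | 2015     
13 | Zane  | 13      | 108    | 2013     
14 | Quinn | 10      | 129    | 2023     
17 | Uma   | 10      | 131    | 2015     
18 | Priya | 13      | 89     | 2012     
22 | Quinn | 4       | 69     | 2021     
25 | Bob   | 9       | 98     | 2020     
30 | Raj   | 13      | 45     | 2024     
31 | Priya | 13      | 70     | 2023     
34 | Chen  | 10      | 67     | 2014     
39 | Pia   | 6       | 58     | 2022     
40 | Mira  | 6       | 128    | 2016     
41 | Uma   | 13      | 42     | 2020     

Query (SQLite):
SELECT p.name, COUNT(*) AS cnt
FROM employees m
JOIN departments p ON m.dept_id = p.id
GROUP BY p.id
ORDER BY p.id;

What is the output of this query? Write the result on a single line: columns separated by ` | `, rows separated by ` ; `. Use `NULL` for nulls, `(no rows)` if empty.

Sales | 1 ; Marketing | 3 ; Design | 1 ; Ops | 4 ; Finance | 5

Join each employees row to its departments via dept_id.
Group joined rows by departments.id; compute COUNT(*) per group.
  4: ids {22} → COUNT(*)=1
  6: ids {2, 39, 40} → COUNT(*)=3
  9: ids {25} → COUNT(*)=1
  10: ids {12, 14, 17, 34} → COUNT(*)=4
  13: ids {13, 18, 30, 31, 41} → COUNT(*)=5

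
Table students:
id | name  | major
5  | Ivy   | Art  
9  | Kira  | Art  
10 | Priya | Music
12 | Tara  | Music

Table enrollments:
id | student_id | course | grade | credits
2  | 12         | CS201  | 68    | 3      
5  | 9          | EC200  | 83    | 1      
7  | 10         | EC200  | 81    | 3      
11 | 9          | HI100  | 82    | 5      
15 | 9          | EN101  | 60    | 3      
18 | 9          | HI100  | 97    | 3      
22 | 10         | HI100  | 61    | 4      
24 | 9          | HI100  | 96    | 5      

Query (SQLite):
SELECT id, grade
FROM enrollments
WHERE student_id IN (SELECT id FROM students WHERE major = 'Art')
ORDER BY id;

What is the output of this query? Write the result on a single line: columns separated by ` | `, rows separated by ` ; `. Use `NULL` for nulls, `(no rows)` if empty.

Inner query: students.id where major = 'Art'.
Outer: keep enrollments rows whose student_id is in that set.
Inner query → {5, 9}

5 | 83 ; 11 | 82 ; 15 | 60 ; 18 | 97 ; 24 | 96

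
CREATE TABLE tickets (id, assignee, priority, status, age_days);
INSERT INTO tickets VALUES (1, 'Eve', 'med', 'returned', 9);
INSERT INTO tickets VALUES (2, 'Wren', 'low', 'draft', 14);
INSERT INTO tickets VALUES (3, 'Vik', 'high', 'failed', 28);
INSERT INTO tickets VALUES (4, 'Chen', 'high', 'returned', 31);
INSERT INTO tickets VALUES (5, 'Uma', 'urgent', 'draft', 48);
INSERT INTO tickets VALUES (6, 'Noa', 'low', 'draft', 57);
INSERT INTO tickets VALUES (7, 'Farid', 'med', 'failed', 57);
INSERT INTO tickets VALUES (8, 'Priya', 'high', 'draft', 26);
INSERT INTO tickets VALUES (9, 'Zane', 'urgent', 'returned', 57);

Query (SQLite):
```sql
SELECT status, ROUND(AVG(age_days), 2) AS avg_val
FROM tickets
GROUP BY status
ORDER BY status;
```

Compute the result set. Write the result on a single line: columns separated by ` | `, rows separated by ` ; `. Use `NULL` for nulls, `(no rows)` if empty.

Partition tickets by status; compute ROUND(AVG(age_days), 2) within each group.
  draft: ids {2, 5, 6, 8} → ROUND(AVG(age_days), 2)=36.25
  failed: ids {3, 7} → ROUND(AVG(age_days), 2)=42.5
  returned: ids {1, 4, 9} → ROUND(AVG(age_days), 2)=32.33

draft | 36.25 ; failed | 42.5 ; returned | 32.33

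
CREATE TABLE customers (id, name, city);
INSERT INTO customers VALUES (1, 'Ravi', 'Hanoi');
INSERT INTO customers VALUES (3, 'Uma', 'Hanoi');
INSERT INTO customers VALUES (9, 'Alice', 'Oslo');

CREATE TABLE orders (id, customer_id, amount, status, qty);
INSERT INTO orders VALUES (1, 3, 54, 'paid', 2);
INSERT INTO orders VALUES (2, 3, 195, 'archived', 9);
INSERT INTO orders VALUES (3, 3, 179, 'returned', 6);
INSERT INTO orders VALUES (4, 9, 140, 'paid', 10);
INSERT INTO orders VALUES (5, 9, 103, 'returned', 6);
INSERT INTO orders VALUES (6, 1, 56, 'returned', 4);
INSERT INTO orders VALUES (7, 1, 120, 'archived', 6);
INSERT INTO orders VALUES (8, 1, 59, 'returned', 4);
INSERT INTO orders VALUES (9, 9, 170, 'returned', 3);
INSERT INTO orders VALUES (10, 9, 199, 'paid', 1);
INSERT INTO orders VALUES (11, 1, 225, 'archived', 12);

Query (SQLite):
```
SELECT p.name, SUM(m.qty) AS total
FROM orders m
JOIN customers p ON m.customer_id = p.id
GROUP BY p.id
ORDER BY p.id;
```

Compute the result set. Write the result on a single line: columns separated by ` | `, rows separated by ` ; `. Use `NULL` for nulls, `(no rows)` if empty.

Ravi | 26 ; Uma | 17 ; Alice | 20

Join each orders row to its customers via customer_id.
Group joined rows by customers.id; compute SUM(m.qty) per group.
  1: ids {6, 7, 8, 11} → SUM(m.qty)=26
  3: ids {1, 2, 3} → SUM(m.qty)=17
  9: ids {4, 5, 9, 10} → SUM(m.qty)=20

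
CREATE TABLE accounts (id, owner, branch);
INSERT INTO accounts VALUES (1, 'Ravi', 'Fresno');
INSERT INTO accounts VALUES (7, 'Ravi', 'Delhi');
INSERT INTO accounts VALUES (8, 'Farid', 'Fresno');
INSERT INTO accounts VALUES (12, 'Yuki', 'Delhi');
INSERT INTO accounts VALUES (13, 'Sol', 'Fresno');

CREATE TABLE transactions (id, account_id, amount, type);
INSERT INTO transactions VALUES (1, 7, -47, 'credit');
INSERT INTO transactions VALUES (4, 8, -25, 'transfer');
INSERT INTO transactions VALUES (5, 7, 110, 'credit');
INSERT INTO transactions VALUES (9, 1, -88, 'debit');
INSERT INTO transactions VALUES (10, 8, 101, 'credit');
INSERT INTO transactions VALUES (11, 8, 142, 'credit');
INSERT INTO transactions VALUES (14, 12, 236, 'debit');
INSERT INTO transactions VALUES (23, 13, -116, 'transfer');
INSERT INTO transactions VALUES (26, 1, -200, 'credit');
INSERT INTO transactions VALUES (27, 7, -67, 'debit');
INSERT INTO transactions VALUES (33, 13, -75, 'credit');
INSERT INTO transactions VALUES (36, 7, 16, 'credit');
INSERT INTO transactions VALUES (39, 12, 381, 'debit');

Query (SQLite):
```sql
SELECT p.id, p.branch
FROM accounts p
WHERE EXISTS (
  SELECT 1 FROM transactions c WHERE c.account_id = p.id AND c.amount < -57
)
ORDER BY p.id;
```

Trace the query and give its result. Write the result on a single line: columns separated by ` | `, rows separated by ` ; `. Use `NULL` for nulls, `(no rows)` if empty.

1 | Fresno ; 7 | Delhi ; 13 | Fresno

For each accounts row, check whether any transactions with matching account_id has amount < -57.
Keep rows where that is true.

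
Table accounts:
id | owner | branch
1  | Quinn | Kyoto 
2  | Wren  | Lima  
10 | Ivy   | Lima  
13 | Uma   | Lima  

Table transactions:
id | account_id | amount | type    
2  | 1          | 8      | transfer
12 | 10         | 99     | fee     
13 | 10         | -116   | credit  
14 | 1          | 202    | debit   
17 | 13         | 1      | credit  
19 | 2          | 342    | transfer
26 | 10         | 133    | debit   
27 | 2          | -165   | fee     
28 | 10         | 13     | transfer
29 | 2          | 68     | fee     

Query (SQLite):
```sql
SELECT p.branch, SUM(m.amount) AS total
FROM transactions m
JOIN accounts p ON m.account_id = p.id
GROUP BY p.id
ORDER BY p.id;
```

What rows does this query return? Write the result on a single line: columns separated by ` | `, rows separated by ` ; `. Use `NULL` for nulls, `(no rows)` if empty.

Join each transactions row to its accounts via account_id.
Group joined rows by accounts.id; compute SUM(m.amount) per group.
  1: ids {2, 14} → SUM(m.amount)=210
  2: ids {19, 27, 29} → SUM(m.amount)=245
  10: ids {12, 13, 26, 28} → SUM(m.amount)=129
  13: ids {17} → SUM(m.amount)=1

Kyoto | 210 ; Lima | 245 ; Lima | 129 ; Lima | 1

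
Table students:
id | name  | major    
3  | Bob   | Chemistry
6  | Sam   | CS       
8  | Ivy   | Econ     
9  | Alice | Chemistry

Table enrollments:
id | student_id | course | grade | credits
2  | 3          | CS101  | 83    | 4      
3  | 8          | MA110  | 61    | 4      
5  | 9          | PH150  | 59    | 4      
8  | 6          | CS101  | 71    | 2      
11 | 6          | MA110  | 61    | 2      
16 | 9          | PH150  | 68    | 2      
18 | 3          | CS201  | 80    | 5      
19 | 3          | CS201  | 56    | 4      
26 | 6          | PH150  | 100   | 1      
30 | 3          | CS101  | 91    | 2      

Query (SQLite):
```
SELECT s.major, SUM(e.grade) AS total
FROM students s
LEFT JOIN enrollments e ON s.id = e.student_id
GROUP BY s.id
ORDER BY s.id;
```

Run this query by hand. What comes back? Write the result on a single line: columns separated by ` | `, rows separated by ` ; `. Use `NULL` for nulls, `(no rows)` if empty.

LEFT JOIN keeps every students row; unmatched ones get NULL for enrollments columns.
Group by students.id and compute SUM(e.grade). SUM over an all-NULL group is NULL.
  3: ids {2, 18, 19, 30} → SUM(e.grade)=310
  6: ids {8, 11, 26} → SUM(e.grade)=232
  8: ids {3} → SUM(e.grade)=61
  9: ids {5, 16} → SUM(e.grade)=127

Chemistry | 310 ; CS | 232 ; Econ | 61 ; Chemistry | 127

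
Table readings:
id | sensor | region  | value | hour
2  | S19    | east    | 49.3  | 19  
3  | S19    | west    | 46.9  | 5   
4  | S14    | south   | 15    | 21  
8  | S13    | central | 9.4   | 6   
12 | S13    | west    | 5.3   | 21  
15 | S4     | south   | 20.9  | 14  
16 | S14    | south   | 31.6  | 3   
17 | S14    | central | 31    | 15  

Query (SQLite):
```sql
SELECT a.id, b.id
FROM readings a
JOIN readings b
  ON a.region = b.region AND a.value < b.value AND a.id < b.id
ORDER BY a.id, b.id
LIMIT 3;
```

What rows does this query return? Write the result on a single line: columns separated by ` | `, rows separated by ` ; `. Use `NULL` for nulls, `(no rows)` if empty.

4 | 15 ; 4 | 16 ; 8 | 17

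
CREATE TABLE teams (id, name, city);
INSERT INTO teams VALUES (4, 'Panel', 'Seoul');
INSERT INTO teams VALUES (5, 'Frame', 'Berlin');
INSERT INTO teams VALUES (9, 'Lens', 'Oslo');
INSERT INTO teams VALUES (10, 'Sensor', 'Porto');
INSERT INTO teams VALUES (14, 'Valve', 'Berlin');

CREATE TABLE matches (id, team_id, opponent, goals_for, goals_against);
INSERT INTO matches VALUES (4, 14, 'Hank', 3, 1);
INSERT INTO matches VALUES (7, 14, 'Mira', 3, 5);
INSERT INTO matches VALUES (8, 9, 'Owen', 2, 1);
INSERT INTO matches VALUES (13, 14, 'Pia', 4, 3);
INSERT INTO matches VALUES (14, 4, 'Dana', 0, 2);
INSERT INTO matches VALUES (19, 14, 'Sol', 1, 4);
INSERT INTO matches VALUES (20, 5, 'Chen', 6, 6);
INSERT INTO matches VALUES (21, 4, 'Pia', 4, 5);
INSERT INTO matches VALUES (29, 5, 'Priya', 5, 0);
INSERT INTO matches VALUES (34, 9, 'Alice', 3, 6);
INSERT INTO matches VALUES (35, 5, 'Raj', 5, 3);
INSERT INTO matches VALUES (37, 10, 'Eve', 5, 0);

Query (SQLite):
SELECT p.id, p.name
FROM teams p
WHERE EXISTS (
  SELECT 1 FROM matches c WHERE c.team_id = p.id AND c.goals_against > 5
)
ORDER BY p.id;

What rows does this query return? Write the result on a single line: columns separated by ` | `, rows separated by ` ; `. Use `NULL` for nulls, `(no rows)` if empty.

For each teams row, check whether any matches with matching team_id has goals_against > 5.
Keep rows where that is true.

5 | Frame ; 9 | Lens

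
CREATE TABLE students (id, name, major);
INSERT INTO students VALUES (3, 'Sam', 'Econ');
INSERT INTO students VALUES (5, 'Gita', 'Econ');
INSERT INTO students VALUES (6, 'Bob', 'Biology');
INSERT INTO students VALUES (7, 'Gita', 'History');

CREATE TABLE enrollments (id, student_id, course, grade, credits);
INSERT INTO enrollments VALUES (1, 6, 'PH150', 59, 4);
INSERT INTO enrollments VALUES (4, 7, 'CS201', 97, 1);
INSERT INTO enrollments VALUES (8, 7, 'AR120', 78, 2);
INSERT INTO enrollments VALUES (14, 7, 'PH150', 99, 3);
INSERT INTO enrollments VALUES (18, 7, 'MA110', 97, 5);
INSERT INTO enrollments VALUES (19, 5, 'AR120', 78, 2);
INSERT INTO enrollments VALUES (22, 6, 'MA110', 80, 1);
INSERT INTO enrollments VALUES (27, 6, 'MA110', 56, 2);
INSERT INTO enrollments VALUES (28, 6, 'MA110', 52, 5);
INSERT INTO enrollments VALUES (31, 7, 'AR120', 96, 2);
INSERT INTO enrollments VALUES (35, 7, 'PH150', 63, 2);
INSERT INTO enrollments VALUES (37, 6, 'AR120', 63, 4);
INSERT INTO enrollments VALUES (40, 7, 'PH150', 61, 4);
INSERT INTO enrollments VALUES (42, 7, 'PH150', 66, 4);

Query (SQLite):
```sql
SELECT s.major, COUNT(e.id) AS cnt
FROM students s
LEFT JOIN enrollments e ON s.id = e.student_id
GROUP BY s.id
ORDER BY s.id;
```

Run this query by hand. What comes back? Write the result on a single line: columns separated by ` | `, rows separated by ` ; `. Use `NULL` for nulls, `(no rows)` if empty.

Econ | 0 ; Econ | 1 ; Biology | 5 ; History | 8

LEFT JOIN keeps every students row; unmatched ones get NULL for enrollments columns.
Group by students.id and compute COUNT(e.id). COUNT(col) of an all-NULL group is 0.
  3: ids {—} → COUNT(e.id)=0
  5: ids {19} → COUNT(e.id)=1
  6: ids {1, 22, 27, 28, 37} → COUNT(e.id)=5
  7: ids {4, 8, 14, 18, 31, 35, 40, 42} → COUNT(e.id)=8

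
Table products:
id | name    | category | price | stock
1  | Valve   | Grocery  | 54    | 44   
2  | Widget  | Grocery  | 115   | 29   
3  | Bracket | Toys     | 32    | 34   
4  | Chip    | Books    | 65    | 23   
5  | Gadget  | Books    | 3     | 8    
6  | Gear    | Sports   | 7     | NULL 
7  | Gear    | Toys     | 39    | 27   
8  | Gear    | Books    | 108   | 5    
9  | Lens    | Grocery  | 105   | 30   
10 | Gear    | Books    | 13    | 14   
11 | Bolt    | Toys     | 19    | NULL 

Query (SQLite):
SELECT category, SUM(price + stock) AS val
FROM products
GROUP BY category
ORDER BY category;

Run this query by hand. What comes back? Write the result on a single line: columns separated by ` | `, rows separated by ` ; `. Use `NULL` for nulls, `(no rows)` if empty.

Books | 239 ; Grocery | 377 ; Sports | NULL ; Toys | 132

For each row compute price + stock.
Group by category; take SUM of the expression per group.
  Books: ids {4, 5, 8, 10} → SUM(price + stock)=239
  Grocery: ids {1, 2, 9} → SUM(price + stock)=377
  Sports: ids {6} → SUM(price + stock)=NULL
  Toys: ids {3, 7, 11} → SUM(price + stock)=132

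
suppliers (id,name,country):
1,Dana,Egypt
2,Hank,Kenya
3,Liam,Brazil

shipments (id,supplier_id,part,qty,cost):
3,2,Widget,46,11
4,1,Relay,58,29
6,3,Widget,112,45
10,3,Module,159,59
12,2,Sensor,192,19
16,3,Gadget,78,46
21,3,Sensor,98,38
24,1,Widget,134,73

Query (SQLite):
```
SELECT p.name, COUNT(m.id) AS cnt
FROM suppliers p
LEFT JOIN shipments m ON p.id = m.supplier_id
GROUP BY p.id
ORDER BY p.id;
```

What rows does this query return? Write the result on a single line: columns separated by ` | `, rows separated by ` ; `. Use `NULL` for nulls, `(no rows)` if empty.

LEFT JOIN keeps every suppliers row; unmatched ones get NULL for shipments columns.
Group by suppliers.id and compute COUNT(m.id). COUNT(col) of an all-NULL group is 0.
  1: ids {4, 24} → COUNT(m.id)=2
  2: ids {3, 12} → COUNT(m.id)=2
  3: ids {6, 10, 16, 21} → COUNT(m.id)=4

Dana | 2 ; Hank | 2 ; Liam | 4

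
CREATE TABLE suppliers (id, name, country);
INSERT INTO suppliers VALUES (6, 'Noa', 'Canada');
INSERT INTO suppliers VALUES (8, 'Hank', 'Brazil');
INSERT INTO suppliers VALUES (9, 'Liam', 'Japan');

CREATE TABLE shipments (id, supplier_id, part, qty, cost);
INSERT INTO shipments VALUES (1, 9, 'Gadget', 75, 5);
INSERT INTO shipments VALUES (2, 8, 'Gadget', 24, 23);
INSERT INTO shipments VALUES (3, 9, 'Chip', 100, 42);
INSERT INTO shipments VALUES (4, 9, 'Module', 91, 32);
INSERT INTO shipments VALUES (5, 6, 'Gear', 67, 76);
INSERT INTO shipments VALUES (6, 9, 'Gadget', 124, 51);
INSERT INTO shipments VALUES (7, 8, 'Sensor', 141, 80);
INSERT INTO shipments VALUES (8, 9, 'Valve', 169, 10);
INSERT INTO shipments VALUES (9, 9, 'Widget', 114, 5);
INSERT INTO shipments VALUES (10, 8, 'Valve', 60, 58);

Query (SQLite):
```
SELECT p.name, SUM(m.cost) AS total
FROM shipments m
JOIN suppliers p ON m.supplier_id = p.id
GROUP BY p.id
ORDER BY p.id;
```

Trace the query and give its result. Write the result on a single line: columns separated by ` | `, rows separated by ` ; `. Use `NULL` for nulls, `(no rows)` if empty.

Join each shipments row to its suppliers via supplier_id.
Group joined rows by suppliers.id; compute SUM(m.cost) per group.
  6: ids {5} → SUM(m.cost)=76
  8: ids {2, 7, 10} → SUM(m.cost)=161
  9: ids {1, 3, 4, 6, 8, 9} → SUM(m.cost)=145

Noa | 76 ; Hank | 161 ; Liam | 145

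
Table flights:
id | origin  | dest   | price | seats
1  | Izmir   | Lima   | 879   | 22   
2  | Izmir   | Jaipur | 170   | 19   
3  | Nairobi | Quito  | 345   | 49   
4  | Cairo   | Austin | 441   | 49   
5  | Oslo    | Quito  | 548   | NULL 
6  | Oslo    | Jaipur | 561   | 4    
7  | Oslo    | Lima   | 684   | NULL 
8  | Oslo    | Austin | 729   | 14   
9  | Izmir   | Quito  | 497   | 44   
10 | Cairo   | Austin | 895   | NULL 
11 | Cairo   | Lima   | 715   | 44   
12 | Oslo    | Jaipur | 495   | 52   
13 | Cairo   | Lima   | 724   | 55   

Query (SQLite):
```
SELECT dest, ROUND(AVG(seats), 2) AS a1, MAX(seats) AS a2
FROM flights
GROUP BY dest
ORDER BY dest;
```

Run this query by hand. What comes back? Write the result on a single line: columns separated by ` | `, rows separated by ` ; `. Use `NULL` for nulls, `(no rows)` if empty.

Group flights by dest.
Per group compute: ROUND(AVG(seats), 2), MAX(seats).
  Austin: ids {4, 8, 10} → ROUND(AVG(seats), 2)=31.5, MAX(seats)=49
  Jaipur: ids {2, 6, 12} → ROUND(AVG(seats), 2)=25, MAX(seats)=52
  Lima: ids {1, 7, 11, 13} → ROUND(AVG(seats), 2)=40.33, MAX(seats)=55
  Quito: ids {3, 5, 9} → ROUND(AVG(seats), 2)=46.5, MAX(seats)=49

Austin | 31.5 | 49 ; Jaipur | 25 | 52 ; Lima | 40.33 | 55 ; Quito | 46.5 | 49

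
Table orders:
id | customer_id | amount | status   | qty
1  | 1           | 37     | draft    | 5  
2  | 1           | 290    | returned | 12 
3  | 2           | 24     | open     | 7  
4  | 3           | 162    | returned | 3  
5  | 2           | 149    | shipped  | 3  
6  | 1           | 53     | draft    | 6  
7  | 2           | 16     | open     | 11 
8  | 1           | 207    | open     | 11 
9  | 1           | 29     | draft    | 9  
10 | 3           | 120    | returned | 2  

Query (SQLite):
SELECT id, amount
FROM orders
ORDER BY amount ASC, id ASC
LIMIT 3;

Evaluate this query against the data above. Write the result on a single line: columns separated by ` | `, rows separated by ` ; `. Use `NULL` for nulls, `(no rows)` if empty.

7 | 16 ; 3 | 24 ; 9 | 29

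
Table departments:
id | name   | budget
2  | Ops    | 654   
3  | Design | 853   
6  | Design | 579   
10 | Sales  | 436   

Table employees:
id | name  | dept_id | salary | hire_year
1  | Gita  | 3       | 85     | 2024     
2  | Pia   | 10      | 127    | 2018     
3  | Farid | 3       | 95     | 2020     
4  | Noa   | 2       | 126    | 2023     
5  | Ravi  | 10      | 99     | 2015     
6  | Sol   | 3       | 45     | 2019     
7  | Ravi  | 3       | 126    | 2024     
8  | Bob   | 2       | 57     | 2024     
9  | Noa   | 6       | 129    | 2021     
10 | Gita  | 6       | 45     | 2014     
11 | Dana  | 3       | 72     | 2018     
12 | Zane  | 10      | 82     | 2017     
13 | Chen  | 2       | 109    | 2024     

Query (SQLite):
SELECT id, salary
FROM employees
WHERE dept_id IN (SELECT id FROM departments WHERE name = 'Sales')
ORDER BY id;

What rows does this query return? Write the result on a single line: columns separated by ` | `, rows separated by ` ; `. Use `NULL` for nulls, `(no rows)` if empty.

Inner query: departments.id where name = 'Sales'.
Outer: keep employees rows whose dept_id is in that set.
Inner query → {10}

2 | 127 ; 5 | 99 ; 12 | 82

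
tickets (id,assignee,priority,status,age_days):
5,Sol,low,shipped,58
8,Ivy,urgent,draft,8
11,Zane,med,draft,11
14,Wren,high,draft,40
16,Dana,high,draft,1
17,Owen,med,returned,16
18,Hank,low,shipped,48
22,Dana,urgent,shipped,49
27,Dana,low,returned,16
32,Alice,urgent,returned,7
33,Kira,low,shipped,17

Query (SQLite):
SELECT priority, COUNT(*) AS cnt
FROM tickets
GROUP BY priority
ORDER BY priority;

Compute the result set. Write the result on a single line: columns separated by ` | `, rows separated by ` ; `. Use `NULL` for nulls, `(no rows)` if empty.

high | 2 ; low | 4 ; med | 2 ; urgent | 3

Partition tickets by priority; compute COUNT(*) within each group.
  high: ids {14, 16} → COUNT(*)=2
  low: ids {5, 18, 27, 33} → COUNT(*)=4
  med: ids {11, 17} → COUNT(*)=2
  urgent: ids {8, 22, 32} → COUNT(*)=3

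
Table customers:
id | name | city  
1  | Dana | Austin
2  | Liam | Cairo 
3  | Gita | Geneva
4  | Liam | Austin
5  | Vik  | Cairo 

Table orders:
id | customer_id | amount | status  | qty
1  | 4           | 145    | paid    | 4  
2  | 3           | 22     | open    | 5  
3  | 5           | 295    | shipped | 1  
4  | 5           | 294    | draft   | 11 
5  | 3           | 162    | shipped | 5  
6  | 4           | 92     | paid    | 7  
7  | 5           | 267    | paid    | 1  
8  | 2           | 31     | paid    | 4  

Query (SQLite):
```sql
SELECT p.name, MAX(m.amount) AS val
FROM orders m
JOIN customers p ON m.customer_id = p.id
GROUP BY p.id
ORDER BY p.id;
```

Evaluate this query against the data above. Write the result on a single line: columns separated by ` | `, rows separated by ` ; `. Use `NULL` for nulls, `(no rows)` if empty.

Liam | 31 ; Gita | 162 ; Liam | 145 ; Vik | 295

Join each orders row to its customers via customer_id.
Group joined rows by customers.id; compute MAX(m.amount) per group.
  2: ids {8} → MAX(m.amount)=31
  3: ids {2, 5} → MAX(m.amount)=162
  4: ids {1, 6} → MAX(m.amount)=145
  5: ids {3, 4, 7} → MAX(m.amount)=295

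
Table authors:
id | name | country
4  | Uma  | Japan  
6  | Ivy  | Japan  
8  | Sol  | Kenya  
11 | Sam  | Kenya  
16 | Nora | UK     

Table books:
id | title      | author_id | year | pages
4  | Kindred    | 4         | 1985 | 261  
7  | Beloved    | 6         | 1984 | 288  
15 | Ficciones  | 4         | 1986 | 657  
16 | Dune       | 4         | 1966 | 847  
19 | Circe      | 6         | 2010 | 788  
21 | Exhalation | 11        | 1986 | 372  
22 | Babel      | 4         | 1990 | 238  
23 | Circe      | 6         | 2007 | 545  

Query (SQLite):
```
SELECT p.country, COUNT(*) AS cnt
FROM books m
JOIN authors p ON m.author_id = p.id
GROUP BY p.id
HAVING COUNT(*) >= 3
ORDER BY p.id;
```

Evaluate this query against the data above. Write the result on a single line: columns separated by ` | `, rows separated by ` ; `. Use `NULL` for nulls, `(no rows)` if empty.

Join each books row to its authors via author_id.
Group joined rows by authors.id; compute COUNT(*) per group.
HAVING: keep groups with count ≥ 3.
  4: ids {4, 15, 16, 22} → COUNT(*)=4
  6: ids {7, 19, 23} → COUNT(*)=3
  11: ids {21} → COUNT(*)=1

Japan | 4 ; Japan | 3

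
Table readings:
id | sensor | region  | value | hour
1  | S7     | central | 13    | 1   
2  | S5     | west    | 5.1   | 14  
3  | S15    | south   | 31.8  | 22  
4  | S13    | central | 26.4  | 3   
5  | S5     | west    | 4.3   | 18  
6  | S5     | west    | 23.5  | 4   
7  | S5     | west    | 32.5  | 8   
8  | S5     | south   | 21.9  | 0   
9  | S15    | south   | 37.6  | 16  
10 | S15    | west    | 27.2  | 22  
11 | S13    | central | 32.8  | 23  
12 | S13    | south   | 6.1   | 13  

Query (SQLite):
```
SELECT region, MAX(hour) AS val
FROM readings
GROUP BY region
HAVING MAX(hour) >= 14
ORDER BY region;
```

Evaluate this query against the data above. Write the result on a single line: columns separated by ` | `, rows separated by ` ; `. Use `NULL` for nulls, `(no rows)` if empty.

central | 23 ; south | 22 ; west | 22

Partition readings by region; compute MAX(hour) within each group.
HAVING: keep groups where MAX(hour) >= 14.
  central: ids {1, 4, 11} → MAX(hour)=23
  south: ids {3, 8, 9, 12} → MAX(hour)=22
  west: ids {2, 5, 6, 7, 10} → MAX(hour)=22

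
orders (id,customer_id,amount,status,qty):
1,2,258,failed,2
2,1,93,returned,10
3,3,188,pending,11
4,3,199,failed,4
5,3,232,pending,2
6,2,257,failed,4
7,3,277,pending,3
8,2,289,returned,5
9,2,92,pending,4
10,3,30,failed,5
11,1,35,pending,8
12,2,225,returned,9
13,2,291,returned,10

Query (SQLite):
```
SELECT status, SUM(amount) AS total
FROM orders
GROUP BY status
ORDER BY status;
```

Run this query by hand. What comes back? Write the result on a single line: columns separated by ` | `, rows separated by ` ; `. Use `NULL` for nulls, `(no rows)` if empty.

failed | 744 ; pending | 824 ; returned | 898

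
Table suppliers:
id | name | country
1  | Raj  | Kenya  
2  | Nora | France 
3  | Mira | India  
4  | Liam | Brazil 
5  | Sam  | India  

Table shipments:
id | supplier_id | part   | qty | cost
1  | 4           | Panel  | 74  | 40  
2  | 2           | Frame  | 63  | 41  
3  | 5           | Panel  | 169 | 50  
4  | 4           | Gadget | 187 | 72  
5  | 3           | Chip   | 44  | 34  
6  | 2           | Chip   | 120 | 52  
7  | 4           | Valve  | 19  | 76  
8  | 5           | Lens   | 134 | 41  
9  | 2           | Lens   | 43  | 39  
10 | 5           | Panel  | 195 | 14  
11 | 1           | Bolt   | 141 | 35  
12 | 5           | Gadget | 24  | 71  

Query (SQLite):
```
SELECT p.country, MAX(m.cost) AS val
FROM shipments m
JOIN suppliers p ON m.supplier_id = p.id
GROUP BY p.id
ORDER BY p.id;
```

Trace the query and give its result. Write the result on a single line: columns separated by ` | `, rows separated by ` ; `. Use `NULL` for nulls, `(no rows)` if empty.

Kenya | 35 ; France | 52 ; India | 34 ; Brazil | 76 ; India | 71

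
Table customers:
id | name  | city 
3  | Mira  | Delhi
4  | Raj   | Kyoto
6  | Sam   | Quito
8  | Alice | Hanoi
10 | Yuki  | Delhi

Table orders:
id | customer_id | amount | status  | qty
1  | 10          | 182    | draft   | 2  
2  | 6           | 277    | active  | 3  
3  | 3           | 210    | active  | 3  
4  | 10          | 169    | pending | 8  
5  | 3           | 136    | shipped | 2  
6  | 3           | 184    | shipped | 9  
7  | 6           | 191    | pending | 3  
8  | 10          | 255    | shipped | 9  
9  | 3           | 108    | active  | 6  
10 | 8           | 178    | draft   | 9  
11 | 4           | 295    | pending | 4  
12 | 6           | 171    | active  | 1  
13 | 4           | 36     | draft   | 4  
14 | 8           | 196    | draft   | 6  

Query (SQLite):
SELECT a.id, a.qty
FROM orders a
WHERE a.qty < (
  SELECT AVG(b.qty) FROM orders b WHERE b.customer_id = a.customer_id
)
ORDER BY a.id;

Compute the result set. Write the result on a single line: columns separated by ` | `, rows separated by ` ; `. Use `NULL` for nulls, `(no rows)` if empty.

1 | 2 ; 3 | 3 ; 5 | 2 ; 12 | 1 ; 14 | 6

For each orders row a, compute AVG(qty) over rows sharing a.customer_id.
Keep row a if a.qty < that per-group AVG.
  customer_id=3: AVG(qty) = 5.0
  customer_id=4: AVG(qty) = 4.0
  customer_id=6: AVG(qty) = 2.333333
  customer_id=8: AVG(qty) = 7.5
  customer_id=10: AVG(qty) = 6.333333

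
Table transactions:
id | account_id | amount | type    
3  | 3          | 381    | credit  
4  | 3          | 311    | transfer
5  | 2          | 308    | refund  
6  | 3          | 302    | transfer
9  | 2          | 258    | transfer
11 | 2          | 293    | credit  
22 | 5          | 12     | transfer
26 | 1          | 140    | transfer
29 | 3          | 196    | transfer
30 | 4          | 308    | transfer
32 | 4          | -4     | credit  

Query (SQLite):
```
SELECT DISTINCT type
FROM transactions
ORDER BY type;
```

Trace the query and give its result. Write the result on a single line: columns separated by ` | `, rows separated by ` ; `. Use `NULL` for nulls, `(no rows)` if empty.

credit ; refund ; transfer

Collect distinct type values from transactions.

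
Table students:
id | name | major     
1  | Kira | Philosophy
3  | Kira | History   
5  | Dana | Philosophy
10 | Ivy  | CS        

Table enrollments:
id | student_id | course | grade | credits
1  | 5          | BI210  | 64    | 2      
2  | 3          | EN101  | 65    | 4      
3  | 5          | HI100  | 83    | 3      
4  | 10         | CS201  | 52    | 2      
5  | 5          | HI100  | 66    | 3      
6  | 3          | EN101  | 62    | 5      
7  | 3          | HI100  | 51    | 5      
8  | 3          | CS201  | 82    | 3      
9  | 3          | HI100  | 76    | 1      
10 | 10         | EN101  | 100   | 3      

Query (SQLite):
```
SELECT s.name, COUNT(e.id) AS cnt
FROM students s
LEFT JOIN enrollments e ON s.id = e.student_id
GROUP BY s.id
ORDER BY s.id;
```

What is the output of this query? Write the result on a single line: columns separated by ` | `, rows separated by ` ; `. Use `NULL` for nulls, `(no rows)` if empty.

Kira | 0 ; Kira | 5 ; Dana | 3 ; Ivy | 2

LEFT JOIN keeps every students row; unmatched ones get NULL for enrollments columns.
Group by students.id and compute COUNT(e.id). COUNT(col) of an all-NULL group is 0.
  1: ids {—} → COUNT(e.id)=0
  3: ids {2, 6, 7, 8, 9} → COUNT(e.id)=5
  5: ids {1, 3, 5} → COUNT(e.id)=3
  10: ids {4, 10} → COUNT(e.id)=2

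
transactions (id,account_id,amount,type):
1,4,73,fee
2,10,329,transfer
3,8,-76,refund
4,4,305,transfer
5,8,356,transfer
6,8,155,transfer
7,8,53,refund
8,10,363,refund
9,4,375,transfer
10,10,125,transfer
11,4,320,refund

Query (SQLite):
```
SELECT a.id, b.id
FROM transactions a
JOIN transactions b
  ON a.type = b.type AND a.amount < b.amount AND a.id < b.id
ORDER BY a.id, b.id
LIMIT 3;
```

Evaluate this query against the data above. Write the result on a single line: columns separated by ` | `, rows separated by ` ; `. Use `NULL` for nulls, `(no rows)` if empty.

2 | 5 ; 2 | 9 ; 3 | 7

Pairs (a,b) with same type, a.amount < b.amount, a.id < b.id.
type groups: fee:{1} refund:{3,7,8,11} transfer:{2,4,5,6,9,10}
Ordered by (a.id, b.id); first 3.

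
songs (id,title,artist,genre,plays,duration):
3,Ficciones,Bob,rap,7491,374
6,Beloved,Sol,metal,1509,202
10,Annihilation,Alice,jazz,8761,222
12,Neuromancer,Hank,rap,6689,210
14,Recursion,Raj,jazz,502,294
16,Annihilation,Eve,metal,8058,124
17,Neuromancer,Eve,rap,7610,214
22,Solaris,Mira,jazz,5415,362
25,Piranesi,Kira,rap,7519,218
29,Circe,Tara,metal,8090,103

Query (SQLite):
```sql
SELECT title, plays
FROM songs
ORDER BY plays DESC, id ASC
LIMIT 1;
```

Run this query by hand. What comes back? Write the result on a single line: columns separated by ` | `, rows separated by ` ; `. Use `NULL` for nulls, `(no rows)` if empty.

Sort by plays desc, tiebreak id asc: (8761, id=10), (8090, id=29), (8058, id=16), (7610, id=17) …. Take first 1.

Annihilation | 8761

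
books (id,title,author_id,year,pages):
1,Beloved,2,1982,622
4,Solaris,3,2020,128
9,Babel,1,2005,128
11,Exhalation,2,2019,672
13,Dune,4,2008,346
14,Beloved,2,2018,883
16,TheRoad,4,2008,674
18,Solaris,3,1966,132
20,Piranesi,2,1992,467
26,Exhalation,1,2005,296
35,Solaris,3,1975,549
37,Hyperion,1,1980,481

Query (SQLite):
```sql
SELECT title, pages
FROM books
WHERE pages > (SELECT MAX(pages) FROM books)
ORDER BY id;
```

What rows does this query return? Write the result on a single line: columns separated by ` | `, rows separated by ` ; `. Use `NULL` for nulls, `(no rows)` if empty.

Scalar subquery: MAX(pages) over all books rows = 883.
Keep rows where pages > that value.

(no rows)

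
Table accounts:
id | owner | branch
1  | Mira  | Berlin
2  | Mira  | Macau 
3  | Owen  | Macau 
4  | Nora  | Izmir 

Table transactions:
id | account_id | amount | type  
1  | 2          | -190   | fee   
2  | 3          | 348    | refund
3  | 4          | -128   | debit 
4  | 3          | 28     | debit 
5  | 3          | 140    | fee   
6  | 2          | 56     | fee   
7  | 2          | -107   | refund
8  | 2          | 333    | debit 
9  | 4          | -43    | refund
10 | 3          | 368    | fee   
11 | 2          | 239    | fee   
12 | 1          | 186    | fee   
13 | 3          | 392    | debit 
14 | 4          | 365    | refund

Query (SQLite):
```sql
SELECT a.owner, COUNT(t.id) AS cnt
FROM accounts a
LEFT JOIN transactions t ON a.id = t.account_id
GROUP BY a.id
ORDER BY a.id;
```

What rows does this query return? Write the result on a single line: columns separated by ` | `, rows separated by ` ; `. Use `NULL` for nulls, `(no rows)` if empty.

Mira | 1 ; Mira | 5 ; Owen | 5 ; Nora | 3

LEFT JOIN keeps every accounts row; unmatched ones get NULL for transactions columns.
Group by accounts.id and compute COUNT(t.id). COUNT(col) of an all-NULL group is 0.
  1: ids {12} → COUNT(t.id)=1
  2: ids {1, 6, 7, 8, 11} → COUNT(t.id)=5
  3: ids {2, 4, 5, 10, 13} → COUNT(t.id)=5
  4: ids {3, 9, 14} → COUNT(t.id)=3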